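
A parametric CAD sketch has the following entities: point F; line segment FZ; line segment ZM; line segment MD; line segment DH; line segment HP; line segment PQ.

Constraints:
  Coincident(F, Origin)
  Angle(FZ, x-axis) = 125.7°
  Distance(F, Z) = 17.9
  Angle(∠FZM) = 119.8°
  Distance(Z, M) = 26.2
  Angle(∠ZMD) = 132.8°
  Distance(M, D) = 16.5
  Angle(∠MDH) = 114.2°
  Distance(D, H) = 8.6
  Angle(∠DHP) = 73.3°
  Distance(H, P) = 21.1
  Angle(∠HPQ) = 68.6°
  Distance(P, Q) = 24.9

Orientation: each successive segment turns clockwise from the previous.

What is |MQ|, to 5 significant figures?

14.495

∠DHP = 73.3° gives HP at -154.20° from the x-axis; with |HP| = 21.1, P = (2.8984, 28.034). ∠HPQ = 68.6° gives PQ at 94.400° from the x-axis; with |PQ| = 24.9, Q = (0.98814, 52.861). Then |MQ| = |Q − M| = 14.495.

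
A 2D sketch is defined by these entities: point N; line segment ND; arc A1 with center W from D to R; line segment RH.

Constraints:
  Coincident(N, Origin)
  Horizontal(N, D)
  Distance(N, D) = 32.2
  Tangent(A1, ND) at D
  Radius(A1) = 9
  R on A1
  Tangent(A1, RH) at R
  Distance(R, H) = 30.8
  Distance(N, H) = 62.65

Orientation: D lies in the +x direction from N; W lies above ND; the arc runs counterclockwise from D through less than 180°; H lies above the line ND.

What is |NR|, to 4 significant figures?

40.77

Checks: N.y = 0.00, D.y = 0.00 ✓; |WD| = 9.000 ✓; |WR| = 9.000 ✓; ∠(WR, RH) = 90.00° ✓; |RH| = 30.80 ✓; |NH| = 62.65 ✓.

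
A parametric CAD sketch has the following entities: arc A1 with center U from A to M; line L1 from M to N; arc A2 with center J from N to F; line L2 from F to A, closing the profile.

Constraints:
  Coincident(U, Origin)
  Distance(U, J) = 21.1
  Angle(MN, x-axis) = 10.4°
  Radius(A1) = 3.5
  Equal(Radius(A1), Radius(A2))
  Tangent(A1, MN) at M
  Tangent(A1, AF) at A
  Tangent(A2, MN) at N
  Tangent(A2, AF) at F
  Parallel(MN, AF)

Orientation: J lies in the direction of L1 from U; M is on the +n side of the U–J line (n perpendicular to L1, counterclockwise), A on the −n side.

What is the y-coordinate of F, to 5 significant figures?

0.36645

The slot axis is L1's direction at 10.4°, so u = (cos 10.4°, sin 10.4°) = (0.98357, 0.18052) and n = (−sin 10.4°, cos 10.4°) = (-0.18052, 0.98357). U is at the origin and J lies 21.1 along u from U, so J = 21.1·u = (20.753, 3.8090). Tangency of A1 to both parallel lines with radius 3.5 puts M and A at U ± 3.5·n: M = (-0.63182, 3.4425), A = (0.63182, -3.4425). Equal radii place N and F the same way about J: N = J + 3.5·n = (20.122, 7.2515), F = J − 3.5·n = (21.385, 0.36645). So F.y = 0.36645.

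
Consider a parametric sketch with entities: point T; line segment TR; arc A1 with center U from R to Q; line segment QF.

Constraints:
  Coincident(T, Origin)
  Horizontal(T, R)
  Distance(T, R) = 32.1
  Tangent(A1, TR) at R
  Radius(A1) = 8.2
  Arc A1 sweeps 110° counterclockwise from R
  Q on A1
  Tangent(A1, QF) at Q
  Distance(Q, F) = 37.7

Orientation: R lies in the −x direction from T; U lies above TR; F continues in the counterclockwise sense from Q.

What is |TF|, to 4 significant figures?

59.55

T is at the origin; T and R share the same y with |TR| = 32.1 and R on the −x side, so R = (-32.10, 0.000). The tangent condition forces UR to be normal to TR, so U = R + (0, 8.2) = (-32.10, 8.200). On A1, R sits at bearing -90° from U; a 110° counterclockwise sweep puts Q at bearing 20°, so Q = U + 8.2·(cos 20°, sin 20°) = (-24.39, 11.00). Since A1 is tangent to QF there, UQ ⟂ QF, so QF runs along (−sin 20°, cos 20°); with |QF| = 37.7, F = (-37.29, 46.43). Then |TF| = |F − T| = 59.55.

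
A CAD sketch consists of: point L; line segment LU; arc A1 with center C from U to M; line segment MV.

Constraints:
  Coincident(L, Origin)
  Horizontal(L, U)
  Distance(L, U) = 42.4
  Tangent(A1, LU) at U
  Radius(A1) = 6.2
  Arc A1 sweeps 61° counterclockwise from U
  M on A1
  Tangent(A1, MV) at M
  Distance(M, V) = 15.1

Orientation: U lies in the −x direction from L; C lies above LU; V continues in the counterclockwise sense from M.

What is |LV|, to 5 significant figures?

33.890

On A1, U sits at bearing -90° from C; a 61° counterclockwise sweep puts M at bearing -29°, so M = C + 6.2·(cos -29°, sin -29°) = (-36.977, 3.1942). A1 meets MV tangentially, so CM is at right angles to MV, so MV runs along (−sin -29°, cos -29°); with |MV| = 15.1, V = (-29.657, 16.401). Then |LV| = |V − L| = 33.890.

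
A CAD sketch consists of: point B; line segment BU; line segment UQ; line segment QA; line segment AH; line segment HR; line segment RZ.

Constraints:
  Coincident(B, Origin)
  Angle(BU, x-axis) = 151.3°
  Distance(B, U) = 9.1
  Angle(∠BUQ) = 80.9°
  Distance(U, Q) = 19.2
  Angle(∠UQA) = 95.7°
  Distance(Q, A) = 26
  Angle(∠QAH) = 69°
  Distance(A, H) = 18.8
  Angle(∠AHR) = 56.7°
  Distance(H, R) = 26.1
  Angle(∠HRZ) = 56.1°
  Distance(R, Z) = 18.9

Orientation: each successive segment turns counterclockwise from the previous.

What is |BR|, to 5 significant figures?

22.431

∠QAH = 69.0° gives AH at 85.700° from the x-axis; with |AH| = 18.8, H = (10.493, -6.0817). ∠AHR = 56.7° gives HR at -151.00° from the x-axis; with |HR| = 26.1, R = (-12.335, -18.735). Then |BR| = |R − B| = 22.431.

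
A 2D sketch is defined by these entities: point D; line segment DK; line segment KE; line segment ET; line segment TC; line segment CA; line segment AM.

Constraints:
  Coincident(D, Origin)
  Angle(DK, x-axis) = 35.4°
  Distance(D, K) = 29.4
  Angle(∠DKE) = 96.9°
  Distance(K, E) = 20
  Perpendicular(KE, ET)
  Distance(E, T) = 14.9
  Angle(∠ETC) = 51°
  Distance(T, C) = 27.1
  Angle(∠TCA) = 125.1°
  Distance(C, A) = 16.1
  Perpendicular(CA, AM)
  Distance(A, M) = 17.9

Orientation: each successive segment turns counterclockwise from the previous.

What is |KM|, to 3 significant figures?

24.7

D is at the origin; DK runs at 35.4° with length 29.4, so K = (24.0, 17.0). ∠DKE = 96.9° gives KE at 118° from the x-axis; with |KE| = 20.0, E = (14.4, 34.6). KE is perpendicular to ET, so ET runs at -152°; with |ET| = 14.9, T = (1.33, 27.5). ∠ETC = 51.0° gives TC at -22.5° from the x-axis; with |TC| = 27.1, C = (26.4, 17.1). ∠TCA = 125.1° gives CA at 32.4° from the x-axis; with |CA| = 16.1, A = (40.0, 25.8). The perpendicularity gives AM at right angles to CA, so AM runs at 122°; with |AM| = 17.9, M = (30.4, 40.9). Then |KM| = |M − K| = 24.7.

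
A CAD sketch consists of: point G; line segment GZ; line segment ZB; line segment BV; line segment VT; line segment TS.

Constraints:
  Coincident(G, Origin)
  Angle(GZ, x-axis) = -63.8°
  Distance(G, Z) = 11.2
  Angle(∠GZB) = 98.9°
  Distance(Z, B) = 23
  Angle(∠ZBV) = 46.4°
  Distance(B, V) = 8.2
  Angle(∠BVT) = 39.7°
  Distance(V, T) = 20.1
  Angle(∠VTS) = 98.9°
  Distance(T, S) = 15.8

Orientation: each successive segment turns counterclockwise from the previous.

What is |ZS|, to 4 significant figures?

37.78

G is at the origin; GZ runs at -63.8° with length 11.2, so Z = (4.945, -10.05). ∠GZB = 98.9° gives ZB at 17.30° from the x-axis; with |ZB| = 23.0, B = (26.90, -3.210). ∠ZBV = 46.4° gives BV at 150.9° from the x-axis; with |BV| = 8.2, V = (19.74, 0.7783). ∠BVT = 39.7° gives VT at -68.80° from the x-axis; with |VT| = 20.1, T = (27.01, -17.96). ∠VTS = 98.9° gives TS at 12.30° from the x-axis; with |TS| = 15.8, S = (42.45, -14.60). Then |ZS| = |S − Z| = 37.78.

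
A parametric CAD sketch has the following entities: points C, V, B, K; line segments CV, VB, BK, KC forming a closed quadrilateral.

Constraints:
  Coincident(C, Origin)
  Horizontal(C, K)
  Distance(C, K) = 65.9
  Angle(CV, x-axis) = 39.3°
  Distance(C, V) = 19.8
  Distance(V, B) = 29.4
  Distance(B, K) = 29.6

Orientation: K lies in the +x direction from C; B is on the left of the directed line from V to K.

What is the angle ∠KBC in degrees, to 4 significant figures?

114.0°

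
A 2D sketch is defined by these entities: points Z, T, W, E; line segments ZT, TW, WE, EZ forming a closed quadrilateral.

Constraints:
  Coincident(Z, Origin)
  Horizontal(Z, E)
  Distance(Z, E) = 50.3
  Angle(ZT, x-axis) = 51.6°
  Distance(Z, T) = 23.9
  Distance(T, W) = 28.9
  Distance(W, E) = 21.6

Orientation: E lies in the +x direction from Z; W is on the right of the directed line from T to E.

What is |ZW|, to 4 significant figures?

30.21

Checks: |TW| = 28.90 ✓; |WE| = 21.60 ✓.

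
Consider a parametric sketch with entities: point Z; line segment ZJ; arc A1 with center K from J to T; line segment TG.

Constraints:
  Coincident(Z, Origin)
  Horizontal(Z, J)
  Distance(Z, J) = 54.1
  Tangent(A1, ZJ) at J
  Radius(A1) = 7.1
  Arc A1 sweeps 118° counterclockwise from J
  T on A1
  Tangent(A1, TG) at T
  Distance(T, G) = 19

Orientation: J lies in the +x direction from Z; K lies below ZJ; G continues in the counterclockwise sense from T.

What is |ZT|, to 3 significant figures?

49.0

Z is at the origin; ZJ is horizontal with |ZJ| = 54.1 and J on the +x side, so J = (54.1, 0.00). A1 meets ZJ tangentially, so KJ is at right angles to ZJ, so K = J + (0, -7.1) = (54.1, -7.10). On A1, J sits at bearing 90° from K; a 118° counterclockwise sweep puts T at bearing 208°, so T = K + 7.1·(cos 208°, sin 208°) = (47.8, -10.4). Then |ZT| = |T − Z| = 49.0.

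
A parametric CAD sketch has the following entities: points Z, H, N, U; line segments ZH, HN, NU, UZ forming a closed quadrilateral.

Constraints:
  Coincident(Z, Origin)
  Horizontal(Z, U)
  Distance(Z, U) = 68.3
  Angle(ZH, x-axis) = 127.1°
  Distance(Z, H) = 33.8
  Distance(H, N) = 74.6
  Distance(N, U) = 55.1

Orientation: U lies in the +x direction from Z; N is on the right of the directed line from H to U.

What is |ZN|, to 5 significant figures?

40.802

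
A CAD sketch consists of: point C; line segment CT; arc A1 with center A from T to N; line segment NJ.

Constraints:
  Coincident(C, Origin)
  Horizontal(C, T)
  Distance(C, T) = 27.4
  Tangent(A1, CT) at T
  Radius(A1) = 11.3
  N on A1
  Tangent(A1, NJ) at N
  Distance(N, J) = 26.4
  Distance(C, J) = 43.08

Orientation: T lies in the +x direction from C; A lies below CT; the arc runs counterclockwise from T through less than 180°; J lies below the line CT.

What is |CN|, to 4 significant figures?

20.41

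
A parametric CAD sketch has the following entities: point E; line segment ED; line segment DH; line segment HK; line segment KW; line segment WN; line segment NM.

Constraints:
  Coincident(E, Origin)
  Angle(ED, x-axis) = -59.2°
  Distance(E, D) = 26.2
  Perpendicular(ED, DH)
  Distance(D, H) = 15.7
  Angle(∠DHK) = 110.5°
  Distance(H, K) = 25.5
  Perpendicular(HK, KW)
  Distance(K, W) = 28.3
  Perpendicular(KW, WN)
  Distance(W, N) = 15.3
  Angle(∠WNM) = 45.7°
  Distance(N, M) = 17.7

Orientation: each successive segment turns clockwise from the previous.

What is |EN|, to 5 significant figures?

9.8852

E is at the origin; ED runs at -59.2° with length 26.2, so D = (13.416, -22.505). ED ⟂ DH, so DH runs at -149.20°; with |DH| = 15.7, H = (-0.070147, -30.544). ∠DHK = 110.5° gives HK at 141.30° from the x-axis; with |HK| = 25.5, K = (-19.971, -14.600). HK is perpendicular to KW, so KW runs at 51.300°; with |KW| = 28.3, W = (-2.2768, 7.4860). The perpendicularity gives WN at right angles to KW, so WN runs at -38.700°; with |WN| = 15.3, N = (9.6638, -2.0802). Then |EN| = |N − E| = 9.8852.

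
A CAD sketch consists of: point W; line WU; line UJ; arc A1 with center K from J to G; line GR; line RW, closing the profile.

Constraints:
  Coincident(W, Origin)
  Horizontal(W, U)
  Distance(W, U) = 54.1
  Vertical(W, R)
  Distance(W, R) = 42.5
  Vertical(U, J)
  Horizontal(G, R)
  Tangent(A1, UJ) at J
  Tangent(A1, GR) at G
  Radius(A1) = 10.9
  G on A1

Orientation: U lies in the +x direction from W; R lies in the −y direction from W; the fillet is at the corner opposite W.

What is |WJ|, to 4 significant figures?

62.65

W is at the origin; W and U share the same y with |WU| = 54.1 and U on the +x side, so U = (54.10, 0.000). WR is vertical with |WR| = 42.5 and R on the −y side, so R = (0.000, -42.50). The virtual corner opposite W is at (54.10, -42.50). A1 meets UJ tangentially, so KJ is at right angles to UJ and since A1 is tangent to GR there, KG ⟂ GR, with radius 10.9, so the center K sits 10.9 in from both sides at K = (43.20, -31.60). That places the tangent points at J = (54.10, -31.60) on UJ and G = (43.20, -42.50) on GR. Then |WJ| = |J − W| = 62.65.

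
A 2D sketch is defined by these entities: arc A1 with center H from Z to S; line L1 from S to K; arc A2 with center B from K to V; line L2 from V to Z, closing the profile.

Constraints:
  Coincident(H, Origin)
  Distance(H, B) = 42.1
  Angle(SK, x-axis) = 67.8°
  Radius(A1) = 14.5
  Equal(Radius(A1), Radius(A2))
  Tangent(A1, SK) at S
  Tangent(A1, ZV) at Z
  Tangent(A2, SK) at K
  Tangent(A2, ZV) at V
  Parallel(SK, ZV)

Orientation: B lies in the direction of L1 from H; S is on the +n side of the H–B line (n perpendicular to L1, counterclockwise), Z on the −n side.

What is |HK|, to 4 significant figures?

44.53

The slot axis is L1's direction at 67.8°, so u = (cos 67.8°, sin 67.8°) = (0.3778, 0.9259) and n = (−sin 67.8°, cos 67.8°) = (-0.9259, 0.3778). H is at the origin and B lies 42.1 along u from H, so B = 42.1·u = (15.91, 38.98). Tangency of A1 to both parallel lines with radius 14.5 puts S and Z at H ± 14.5·n: S = (-13.43, 5.479), Z = (13.43, -5.479). Equal radii place K and V the same way about B: K = B + 14.5·n = (2.482, 44.46), V = B − 14.5·n = (29.33, 33.50). Then |HK| = |K − H| = 44.53.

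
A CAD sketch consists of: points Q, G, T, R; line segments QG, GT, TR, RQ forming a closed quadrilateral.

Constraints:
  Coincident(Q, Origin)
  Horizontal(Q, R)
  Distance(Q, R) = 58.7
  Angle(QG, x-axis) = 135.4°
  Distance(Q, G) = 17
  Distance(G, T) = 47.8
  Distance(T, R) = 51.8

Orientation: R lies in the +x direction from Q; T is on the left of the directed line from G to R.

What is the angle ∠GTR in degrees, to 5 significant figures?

92.172°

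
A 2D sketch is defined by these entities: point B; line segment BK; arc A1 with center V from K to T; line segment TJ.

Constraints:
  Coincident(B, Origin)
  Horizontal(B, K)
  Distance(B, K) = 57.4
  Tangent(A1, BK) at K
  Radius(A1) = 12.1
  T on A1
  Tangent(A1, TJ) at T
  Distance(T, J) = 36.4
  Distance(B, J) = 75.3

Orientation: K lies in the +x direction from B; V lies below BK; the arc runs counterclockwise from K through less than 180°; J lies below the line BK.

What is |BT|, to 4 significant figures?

48.32

Checks: ∠(VK, KB) = 90.00° ✓; |VT| = 12.10 ✓; ∠(VT, TJ) = 90.00° ✓; |TJ| = 36.40 ✓; |BJ| = 75.30 ✓.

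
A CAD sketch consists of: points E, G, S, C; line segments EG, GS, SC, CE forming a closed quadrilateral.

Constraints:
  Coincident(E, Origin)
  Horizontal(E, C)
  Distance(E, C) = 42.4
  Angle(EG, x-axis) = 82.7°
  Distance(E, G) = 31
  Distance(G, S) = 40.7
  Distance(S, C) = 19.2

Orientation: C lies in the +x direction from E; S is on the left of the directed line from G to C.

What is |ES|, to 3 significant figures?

47.1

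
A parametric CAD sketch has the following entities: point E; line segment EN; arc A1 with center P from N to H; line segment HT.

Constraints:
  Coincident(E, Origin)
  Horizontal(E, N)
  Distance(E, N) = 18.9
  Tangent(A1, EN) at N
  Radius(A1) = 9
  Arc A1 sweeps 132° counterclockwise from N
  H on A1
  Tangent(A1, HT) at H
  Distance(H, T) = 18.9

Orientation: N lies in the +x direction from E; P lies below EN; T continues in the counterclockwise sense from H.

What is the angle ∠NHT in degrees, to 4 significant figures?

114.0°

E is at the origin; E and N share the same y with |EN| = 18.9 and N on the +x side, so N = (18.90, 0.000). Since A1 is tangent to EN there, PN ⟂ EN, so P = N + (0, -9) = (18.90, -9.000). On A1, N sits at bearing 90° from P; a 132° counterclockwise sweep puts H at bearing 222°, so H = P + 9.0·(cos 222°, sin 222°) = (12.21, -15.02). Tangency of A1 to HT means the radius PH is perpendicular to HT, so HT runs along (−sin 222°, cos 222°); with |HT| = 18.9, T = (24.86, -29.07). Then cos ∠NHT = HN·HT / (|HN||HT|), giving 114.0°.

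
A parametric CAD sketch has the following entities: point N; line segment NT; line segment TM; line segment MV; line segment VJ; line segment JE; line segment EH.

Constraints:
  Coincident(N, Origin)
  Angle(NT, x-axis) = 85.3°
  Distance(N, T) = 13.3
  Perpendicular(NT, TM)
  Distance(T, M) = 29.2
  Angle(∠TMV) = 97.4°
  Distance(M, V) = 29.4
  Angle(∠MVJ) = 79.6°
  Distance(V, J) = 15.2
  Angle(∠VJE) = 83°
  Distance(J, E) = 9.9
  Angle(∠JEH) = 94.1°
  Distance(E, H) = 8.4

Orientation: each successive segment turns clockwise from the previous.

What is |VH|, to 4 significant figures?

10.94

N is at the origin; NT runs at 85.3° with length 13.3, so T = (1.090, 13.26). The perpendicularity gives TM at right angles to NT, so TM runs at -4.700°; with |TM| = 29.2, M = (30.19, 10.86). ∠TMV = 97.4° gives MV at -87.30° from the x-axis; with |MV| = 29.4, V = (31.58, -18.50). ∠MVJ = 79.6° gives VJ at 172.3° from the x-axis; with |VJ| = 15.2, J = (16.51, -16.47). ∠VJE = 83.0° gives JE at 75.30° from the x-axis; with |JE| = 9.9, E = (19.03, -6.892). ∠JEH = 94.1° gives EH at -10.60° from the x-axis; with |EH| = 8.4, H = (27.28, -8.437). Then |VH| = |H − V| = 10.94.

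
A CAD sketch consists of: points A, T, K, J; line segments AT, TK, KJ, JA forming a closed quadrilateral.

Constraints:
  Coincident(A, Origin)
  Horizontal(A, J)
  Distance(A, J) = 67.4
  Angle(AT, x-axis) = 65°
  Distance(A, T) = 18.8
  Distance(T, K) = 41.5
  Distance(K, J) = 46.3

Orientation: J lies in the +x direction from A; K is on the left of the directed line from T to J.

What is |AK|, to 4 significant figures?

58.24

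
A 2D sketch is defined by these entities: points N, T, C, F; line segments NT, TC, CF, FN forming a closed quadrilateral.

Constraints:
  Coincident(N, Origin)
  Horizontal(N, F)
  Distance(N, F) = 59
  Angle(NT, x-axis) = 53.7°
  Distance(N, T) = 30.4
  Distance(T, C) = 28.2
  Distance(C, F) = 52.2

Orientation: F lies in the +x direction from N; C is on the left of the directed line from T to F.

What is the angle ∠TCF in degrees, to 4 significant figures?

65.12°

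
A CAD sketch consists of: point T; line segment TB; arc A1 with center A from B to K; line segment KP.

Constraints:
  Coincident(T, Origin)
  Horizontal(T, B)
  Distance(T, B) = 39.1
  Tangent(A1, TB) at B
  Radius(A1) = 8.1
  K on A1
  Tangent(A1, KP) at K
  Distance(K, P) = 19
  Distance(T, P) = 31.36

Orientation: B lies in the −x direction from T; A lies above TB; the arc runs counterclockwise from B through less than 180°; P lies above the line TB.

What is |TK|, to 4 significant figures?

32.22

T is at the origin; TB is horizontal with |TB| = 39.1 and B on the −x side, so B = (-39.10, 0.000). Tangency of A1 to TB means the radius AB is perpendicular to TB, so A = B + (0, 8.1) = (-39.10, 8.100). Since AK ⟂ KP (tangency), |AP| = √(8.1² + 19.0²) = 20.65 regardless of where K sits on A1. So P lies on both circle(T, 31.36) and circle(A, 20.65); the above-TB intersection is P = (-23.12, 21.19). K is the foot of the tangent from P: K = (-31.92, 4.348).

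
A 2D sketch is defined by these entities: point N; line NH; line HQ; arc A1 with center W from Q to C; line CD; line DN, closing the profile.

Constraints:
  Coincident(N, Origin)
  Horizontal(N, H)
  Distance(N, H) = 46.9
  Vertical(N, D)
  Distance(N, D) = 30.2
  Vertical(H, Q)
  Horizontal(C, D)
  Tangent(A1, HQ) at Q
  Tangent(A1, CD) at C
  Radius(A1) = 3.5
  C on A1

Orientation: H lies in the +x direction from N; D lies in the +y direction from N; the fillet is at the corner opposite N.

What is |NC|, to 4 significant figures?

52.87

N is at the origin; NH is horizontal with |NH| = 46.9 and H on the +x side, so H = (46.90, 0.000). ND is vertical with |ND| = 30.2 and D on the +y side, so D = (0.000, 30.20). The virtual corner opposite N is at (46.90, 30.20). Since A1 is tangent to HQ there, WQ ⟂ HQ and the tangent condition forces WC to be normal to CD, with radius 3.5, so the center W sits 3.5 in from both sides at W = (43.40, 26.70). That places the tangent points at Q = (46.90, 26.70) on HQ and C = (43.40, 30.20) on CD. Then |NC| = |C − N| = 52.87.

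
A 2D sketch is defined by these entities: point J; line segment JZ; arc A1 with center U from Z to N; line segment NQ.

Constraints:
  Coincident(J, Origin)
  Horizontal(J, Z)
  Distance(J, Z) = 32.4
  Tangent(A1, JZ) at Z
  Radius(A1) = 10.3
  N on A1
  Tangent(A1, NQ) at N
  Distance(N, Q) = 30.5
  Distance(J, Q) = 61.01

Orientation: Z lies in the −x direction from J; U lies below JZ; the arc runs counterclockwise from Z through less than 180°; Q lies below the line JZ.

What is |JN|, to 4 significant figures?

43.51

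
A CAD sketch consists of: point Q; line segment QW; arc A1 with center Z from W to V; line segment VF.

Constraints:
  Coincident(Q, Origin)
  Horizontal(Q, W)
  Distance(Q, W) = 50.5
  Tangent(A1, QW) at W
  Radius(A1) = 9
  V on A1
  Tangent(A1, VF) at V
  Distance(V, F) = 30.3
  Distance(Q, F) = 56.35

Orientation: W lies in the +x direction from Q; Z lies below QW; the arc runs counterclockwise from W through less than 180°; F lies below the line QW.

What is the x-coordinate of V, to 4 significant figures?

41.50

Checks: |ZV| = 9.000 ✓; ∠(ZV, VF) = 90.00° ✓; |VF| = 30.30 ✓; |QF| = 56.35 ✓.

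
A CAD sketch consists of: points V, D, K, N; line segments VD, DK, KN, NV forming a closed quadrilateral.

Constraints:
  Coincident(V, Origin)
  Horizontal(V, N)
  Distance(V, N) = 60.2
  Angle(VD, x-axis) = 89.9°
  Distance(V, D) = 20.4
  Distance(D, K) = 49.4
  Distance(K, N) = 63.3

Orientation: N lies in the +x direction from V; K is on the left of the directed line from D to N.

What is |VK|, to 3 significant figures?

66.0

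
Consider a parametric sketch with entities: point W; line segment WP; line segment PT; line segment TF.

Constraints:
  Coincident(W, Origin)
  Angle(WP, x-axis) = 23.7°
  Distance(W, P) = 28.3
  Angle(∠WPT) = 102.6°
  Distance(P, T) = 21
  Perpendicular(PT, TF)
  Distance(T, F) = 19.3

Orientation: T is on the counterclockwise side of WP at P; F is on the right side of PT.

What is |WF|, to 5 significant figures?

54.219

∠WPT = 102.6°, so PT runs at 23.7° + (180° − 102.6°) = 101.10° from the x-axis; with |PT| = 21.0, T = P + 21.0·(cos 101.10°, sin 101.10°) = (21.870, 31.982). PT is perpendicular to TF; with |TF| = 19.3 on the right of PT, F = T + 19.3·(0.98129, 0.19252) = (40.809, 35.698). Then |WF| = |F − W| = 54.219.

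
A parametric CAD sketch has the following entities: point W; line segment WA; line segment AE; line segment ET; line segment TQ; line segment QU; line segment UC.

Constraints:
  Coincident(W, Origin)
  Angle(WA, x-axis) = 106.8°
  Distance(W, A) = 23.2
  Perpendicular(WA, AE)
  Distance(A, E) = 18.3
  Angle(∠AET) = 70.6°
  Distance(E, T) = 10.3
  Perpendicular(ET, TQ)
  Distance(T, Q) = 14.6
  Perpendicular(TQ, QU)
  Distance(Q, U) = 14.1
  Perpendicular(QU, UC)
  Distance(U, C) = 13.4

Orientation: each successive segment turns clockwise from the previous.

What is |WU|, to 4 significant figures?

32.16

W is at the origin; WA runs at 106.8° with length 23.2, so A = (-6.706, 22.21). The perpendicularity gives AE at right angles to WA, so AE runs at 16.80°; with |AE| = 18.3, E = (10.81, 27.50). ∠AET = 70.6° gives ET at -92.60° from the x-axis; with |ET| = 10.3, T = (10.35, 17.21). The perpendicularity gives TQ at right angles to ET, so TQ runs at 177.4°; with |TQ| = 14.6, Q = (-4.239, 17.87). TQ ⟂ QU, so QU runs at 87.40°; with |QU| = 14.1, U = (-3.599, 31.96). Then |WU| = |U − W| = 32.16.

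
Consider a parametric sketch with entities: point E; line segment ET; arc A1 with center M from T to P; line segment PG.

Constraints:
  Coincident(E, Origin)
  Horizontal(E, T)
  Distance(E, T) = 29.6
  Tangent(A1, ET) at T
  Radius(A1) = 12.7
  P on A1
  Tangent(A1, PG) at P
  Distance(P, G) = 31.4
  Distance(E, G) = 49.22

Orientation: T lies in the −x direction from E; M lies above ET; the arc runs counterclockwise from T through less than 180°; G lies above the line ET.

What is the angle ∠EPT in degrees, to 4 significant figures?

93.28°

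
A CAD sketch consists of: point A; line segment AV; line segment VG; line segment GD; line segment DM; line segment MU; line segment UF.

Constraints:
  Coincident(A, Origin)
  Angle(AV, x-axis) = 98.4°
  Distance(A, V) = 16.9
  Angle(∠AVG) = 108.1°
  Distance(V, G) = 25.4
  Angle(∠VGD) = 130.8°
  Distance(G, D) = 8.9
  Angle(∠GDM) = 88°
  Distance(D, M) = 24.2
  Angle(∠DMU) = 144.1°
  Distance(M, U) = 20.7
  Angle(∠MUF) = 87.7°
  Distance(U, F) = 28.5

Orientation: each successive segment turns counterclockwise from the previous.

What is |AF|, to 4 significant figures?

21.87

A is at the origin; AV runs at 98.4° with length 16.9, so V = (-2.469, 16.72). ∠AVG = 108.1° gives VG at 170.3° from the x-axis; with |VG| = 25.4, G = (-27.51, 21.00). ∠VGD = 130.8° gives GD at -140.5° from the x-axis; with |GD| = 8.9, D = (-34.37, 15.34). ∠GDM = 88.0° gives DM at -48.50° from the x-axis; with |DM| = 24.2, M = (-18.34, -2.787). ∠DMU = 144.1° gives MU at -12.60° from the x-axis; with |MU| = 20.7, U = (1.864, -7.303). ∠MUF = 87.7° gives UF at 79.70° from the x-axis; with |UF| = 28.5, F = (6.960, 20.74). Then |AF| = |F − A| = 21.87.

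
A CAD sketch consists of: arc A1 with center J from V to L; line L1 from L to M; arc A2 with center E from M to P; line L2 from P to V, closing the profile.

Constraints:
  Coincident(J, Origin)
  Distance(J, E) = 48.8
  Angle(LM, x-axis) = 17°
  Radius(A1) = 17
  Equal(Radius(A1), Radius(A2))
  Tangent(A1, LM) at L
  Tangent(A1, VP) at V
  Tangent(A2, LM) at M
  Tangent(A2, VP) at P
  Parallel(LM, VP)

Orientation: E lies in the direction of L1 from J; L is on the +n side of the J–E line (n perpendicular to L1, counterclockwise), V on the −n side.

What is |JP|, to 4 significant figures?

51.68

Tangency of A1 to both parallel lines with radius 17.0 puts L and V at J ± 17.0·n: L = (-4.970, 16.26), V = (4.970, -16.26). Equal radii place M and P the same way about E: M = E + 17.0·n = (41.70, 30.52), P = E − 17.0·n = (51.64, -1.989). Then |JP| = |P − J| = 51.68.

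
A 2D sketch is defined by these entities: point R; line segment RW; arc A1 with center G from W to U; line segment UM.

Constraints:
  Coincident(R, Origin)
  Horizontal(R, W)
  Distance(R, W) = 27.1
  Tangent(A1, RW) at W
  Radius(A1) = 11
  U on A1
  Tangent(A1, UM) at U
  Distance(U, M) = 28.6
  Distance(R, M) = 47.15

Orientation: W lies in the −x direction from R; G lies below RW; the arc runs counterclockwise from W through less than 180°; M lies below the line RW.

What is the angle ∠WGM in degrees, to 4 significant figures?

171.7°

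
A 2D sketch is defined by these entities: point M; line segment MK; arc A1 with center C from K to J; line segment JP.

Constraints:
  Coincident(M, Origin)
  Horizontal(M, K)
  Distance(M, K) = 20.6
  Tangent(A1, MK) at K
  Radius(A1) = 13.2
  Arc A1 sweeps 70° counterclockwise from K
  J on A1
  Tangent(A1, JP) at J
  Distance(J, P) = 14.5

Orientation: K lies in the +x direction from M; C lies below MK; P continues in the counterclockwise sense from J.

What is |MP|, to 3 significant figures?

22.5

M is at the origin; M and K share the same y with |MK| = 20.6 and K on the +x side, so K = (20.6, 0.00). The tangent condition forces CK to be normal to MK, so C = K + (0, -13.2) = (20.6, -13.2). On A1, K sits at bearing 90° from C; a 70° counterclockwise sweep puts J at bearing 160°, so J = C + 13.2·(cos 160°, sin 160°) = (8.20, -8.69). A1 meets JP tangentially, so CJ is at right angles to JP, so JP runs along (−sin 160°, cos 160°); with |JP| = 14.5, P = (3.24, -22.3). Then |MP| = |P − M| = 22.5.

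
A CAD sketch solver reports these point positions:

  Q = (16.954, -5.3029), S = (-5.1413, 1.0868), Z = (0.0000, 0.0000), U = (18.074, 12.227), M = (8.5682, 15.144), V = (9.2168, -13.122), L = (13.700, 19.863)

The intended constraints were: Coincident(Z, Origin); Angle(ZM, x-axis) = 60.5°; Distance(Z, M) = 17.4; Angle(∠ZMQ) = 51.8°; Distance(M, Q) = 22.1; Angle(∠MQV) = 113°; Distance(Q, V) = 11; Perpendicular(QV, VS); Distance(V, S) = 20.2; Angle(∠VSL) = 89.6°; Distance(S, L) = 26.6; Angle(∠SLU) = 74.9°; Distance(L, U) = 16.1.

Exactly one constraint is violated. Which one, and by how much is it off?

Distance(L, U) = 16.1 — off by 7.30.

Z = (0.00, 0.00) ✓; ZM at 60.50° ✓; |ZM| = 17.40 ✓; ∠ZMQ = 51.80° ✓; |MQ| = 22.10 ✓; ∠MQV = 113.0° ✓; |QV| = 11.00 ✓; ∠(QV, VS) = 90.00° ✓; |VS| = 20.20 ✓; ∠VSL = 89.60° ✓; |SL| = 26.60 ✓; ∠SLU = 74.90° ✓; |LU| = 8.800 ✗.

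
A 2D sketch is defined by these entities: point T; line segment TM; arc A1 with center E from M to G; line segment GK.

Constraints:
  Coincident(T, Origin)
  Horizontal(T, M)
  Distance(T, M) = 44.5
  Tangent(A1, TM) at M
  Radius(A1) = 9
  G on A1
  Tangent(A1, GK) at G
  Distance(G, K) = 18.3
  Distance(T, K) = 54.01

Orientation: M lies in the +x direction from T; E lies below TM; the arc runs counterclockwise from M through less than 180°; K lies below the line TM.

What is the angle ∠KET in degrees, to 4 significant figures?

103.7°

T is at the origin; T and M share the same y with |TM| = 44.5 and M on the +x side, so M = (44.50, 0.000). Since A1 is tangent to TM there, EM ⟂ TM, so E = M + (0, -9) = (44.50, -9.000). Since EG ⟂ GK (tangency), |EK| = √(9.0² + 18.3²) = 20.39 regardless of where G sits on A1. So K lies on both circle(T, 54.01) and circle(E, 20.39); the below-TM intersection is K = (45.32, -29.38). G is the foot of the tangent from K: G = (36.59, -13.29).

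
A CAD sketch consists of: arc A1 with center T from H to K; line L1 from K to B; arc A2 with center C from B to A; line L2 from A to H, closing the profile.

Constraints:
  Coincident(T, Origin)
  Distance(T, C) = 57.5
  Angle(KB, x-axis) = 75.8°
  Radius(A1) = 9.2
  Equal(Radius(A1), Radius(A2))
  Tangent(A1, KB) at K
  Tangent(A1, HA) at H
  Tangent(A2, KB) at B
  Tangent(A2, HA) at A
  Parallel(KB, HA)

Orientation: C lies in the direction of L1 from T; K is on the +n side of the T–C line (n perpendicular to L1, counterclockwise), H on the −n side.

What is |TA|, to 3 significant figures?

58.2

The slot axis is L1's direction at 75.8°, so u = (cos 75.8°, sin 75.8°) = (0.245, 0.969) and n = (−sin 75.8°, cos 75.8°) = (-0.969, 0.245). T is at the origin and C lies 57.5 along u from T, so C = 57.5·u = (14.1, 55.7). Tangency of A1 to both parallel lines with radius 9.2 puts K and H at T ± 9.2·n: K = (-8.92, 2.26), H = (8.92, -2.26). Equal radii place B and A the same way about C: B = C + 9.2·n = (5.19, 58.0), A = C − 9.2·n = (23.0, 53.5). Then |TA| = |A − T| = 58.2.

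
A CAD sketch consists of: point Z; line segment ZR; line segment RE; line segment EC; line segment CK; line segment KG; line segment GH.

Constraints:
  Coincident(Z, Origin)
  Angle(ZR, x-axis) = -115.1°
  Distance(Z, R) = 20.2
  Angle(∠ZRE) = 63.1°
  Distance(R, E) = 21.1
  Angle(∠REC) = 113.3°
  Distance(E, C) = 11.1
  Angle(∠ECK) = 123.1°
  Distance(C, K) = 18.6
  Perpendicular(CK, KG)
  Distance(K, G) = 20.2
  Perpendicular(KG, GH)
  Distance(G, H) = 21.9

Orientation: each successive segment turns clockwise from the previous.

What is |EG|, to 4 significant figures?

26.96

Z is at the origin; ZR runs at -115.1° with length 20.2, so R = (-8.569, -18.29). ∠ZRE = 63.1° gives RE at 128.0° from the x-axis; with |RE| = 21.1, E = (-21.56, -1.665). ∠REC = 113.3° gives EC at 61.30° from the x-axis; with |EC| = 11.1, C = (-16.23, 8.071). ∠ECK = 123.1° gives CK at 4.400° from the x-axis; with |CK| = 18.6, K = (2.316, 9.498). CK ⟂ KG, so KG runs at -85.60°; with |KG| = 20.2, G = (3.866, -10.64). Then |EG| = |G − E| = 26.96.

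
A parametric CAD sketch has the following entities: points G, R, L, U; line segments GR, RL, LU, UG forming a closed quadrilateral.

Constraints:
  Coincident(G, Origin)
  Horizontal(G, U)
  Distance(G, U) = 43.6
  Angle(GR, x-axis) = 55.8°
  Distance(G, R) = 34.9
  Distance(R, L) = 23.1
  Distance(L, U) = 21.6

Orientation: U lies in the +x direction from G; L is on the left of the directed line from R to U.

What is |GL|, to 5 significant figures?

46.748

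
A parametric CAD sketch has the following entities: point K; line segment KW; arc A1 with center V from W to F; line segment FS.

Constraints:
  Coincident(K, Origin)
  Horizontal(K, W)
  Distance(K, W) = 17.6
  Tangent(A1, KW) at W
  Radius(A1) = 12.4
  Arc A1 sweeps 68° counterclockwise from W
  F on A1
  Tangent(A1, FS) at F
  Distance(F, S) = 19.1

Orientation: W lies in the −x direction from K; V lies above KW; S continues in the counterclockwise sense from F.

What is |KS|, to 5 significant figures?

25.486

K is at the origin; K and W share the same y with |KW| = 17.6 and W on the −x side, so W = (-17.600, 0.0000). Since A1 is tangent to KW there, VW ⟂ KW, so V = W + (0, 12.4) = (-17.600, 12.400). On A1, W sits at bearing -90° from V; a 68° counterclockwise sweep puts F at bearing -22°, so F = V + 12.4·(cos -22°, sin -22°) = (-6.1029, 7.7549). Tangency of A1 to FS means the radius VF is perpendicular to FS, so FS runs along (−sin -22°, cos -22°); with |FS| = 19.1, S = (1.0521, 25.464). Then |KS| = |S − K| = 25.486.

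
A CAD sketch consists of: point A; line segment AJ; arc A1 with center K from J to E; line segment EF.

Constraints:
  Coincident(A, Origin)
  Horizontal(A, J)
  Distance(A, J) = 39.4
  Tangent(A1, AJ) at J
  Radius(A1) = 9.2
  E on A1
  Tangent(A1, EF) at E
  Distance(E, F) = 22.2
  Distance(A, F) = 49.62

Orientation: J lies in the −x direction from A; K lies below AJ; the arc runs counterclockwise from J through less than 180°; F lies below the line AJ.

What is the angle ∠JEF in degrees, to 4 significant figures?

120.8°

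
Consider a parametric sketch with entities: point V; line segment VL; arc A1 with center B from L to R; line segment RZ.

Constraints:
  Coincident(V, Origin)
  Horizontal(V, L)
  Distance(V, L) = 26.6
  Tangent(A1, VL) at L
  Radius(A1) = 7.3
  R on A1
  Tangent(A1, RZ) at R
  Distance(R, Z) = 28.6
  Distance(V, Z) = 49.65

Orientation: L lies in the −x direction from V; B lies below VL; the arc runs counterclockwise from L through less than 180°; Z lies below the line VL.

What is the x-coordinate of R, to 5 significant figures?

-33.899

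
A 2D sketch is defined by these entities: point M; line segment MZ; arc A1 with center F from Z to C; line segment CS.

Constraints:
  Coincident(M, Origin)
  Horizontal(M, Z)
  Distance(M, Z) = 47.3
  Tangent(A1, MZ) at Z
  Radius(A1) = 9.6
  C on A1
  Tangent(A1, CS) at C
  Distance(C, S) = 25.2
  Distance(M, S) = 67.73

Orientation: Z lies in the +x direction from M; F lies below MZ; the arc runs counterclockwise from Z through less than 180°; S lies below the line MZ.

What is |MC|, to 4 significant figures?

43.76

Checks: M = (0.00, 0.00) ✓; |FC| = 9.600 ✓; ∠(FC, CS) = 90.00° ✓; |CS| = 25.20 ✓; |MS| = 67.73 ✓.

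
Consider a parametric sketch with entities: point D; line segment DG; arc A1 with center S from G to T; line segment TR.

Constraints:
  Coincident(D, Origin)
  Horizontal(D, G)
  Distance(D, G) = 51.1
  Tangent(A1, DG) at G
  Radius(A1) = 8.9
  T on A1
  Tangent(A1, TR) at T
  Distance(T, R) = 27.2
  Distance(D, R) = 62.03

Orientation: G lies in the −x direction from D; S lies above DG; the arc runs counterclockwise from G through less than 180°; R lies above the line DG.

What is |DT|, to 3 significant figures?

43.9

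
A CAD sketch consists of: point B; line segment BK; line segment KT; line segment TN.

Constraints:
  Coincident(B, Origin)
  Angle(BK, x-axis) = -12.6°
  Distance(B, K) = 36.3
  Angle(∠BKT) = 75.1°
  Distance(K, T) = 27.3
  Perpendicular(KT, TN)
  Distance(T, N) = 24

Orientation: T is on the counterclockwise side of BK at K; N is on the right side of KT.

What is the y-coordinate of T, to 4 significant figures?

19.36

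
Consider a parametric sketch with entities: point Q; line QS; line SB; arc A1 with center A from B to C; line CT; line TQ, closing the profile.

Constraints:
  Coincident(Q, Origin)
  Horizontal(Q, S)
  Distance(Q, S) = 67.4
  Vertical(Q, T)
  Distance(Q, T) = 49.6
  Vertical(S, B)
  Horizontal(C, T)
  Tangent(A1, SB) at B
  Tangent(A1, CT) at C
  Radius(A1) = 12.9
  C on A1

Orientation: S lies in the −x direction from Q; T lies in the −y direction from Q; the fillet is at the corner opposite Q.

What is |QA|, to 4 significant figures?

65.70

Q is at the origin; Q and S share the same y with |QS| = 67.4 and S on the −x side, so S = (-67.40, 0.000). Q and T share the same x with |QT| = 49.6 and T on the −y side, so T = (0.000, -49.60). The virtual corner opposite Q is at (-67.40, -49.60). Tangency of A1 to SB means the radius AB is perpendicular to SB and tangency of A1 to CT means the radius AC is perpendicular to CT, with radius 12.9, so the center A sits 12.9 in from both sides at A = (-54.50, -36.70). Then |QA| = |A − Q| = 65.70.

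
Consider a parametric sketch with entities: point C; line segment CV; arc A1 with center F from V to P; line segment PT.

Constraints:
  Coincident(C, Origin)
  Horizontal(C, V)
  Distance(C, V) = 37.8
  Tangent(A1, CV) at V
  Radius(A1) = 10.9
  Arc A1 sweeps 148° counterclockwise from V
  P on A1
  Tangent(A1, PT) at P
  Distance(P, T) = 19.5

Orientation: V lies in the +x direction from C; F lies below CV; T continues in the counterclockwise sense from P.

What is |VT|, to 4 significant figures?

32.32

C is at the origin; C and V share the same y with |CV| = 37.8 and V on the +x side, so V = (37.80, 0.000). A1 meets CV tangentially, so FV is at right angles to CV, so F = V + (0, -10.9) = (37.80, -10.90). On A1, V sits at bearing 90° from F; a 148° counterclockwise sweep puts P at bearing 238°, so P = F + 10.9·(cos 238°, sin 238°) = (32.02, -20.14). Tangency of A1 to PT means the radius FP is perpendicular to PT, so PT runs along (−sin 238°, cos 238°); with |PT| = 19.5, T = (48.56, -30.48). Then |VT| = |T − V| = 32.32.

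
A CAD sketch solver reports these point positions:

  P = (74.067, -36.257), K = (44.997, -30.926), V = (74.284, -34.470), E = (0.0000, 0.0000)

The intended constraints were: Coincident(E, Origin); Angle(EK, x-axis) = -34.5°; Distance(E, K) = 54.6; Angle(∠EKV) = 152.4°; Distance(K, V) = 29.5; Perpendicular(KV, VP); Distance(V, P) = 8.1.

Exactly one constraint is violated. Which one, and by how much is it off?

Distance(V, P) = 8.1 — off by 6.30.

E = (0.00, 0.00) ✓; EK at -34.50° ✓; |EK| = 54.60 ✓; ∠EKV = 152.4° ✓; |KV| = 29.50 ✓; ∠(KV, VP) = 90.02° ✓; |VP| = 1.800 ✗.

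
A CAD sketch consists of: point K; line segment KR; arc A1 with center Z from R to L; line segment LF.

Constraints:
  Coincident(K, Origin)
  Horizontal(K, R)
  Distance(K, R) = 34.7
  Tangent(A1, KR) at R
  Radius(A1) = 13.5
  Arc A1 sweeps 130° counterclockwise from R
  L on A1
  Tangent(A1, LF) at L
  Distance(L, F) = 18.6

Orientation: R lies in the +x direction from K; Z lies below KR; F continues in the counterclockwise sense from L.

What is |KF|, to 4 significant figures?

51.44

On A1, R sits at bearing 90° from Z; a 130° counterclockwise sweep puts L at bearing 220°, so L = Z + 13.5·(cos 220°, sin 220°) = (24.36, -22.18). Since A1 is tangent to LF there, ZL ⟂ LF, so LF runs along (−sin 220°, cos 220°); with |LF| = 18.6, F = (36.31, -36.43). Then |KF| = |F − K| = 51.44.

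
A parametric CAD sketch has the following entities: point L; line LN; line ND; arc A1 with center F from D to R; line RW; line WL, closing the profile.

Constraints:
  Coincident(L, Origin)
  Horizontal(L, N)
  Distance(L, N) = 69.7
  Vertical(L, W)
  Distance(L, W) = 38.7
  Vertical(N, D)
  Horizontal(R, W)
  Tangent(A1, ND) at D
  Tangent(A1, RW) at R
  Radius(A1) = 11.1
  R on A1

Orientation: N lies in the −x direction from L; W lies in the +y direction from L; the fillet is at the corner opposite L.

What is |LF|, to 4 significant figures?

64.77

L is at the origin; LN is horizontal with |LN| = 69.7 and N on the −x side, so N = (-69.70, 0.000). L and W share the same x with |LW| = 38.7 and W on the +y side, so W = (0.000, 38.70). The virtual corner opposite L is at (-69.70, 38.70). Since A1 is tangent to ND there, FD ⟂ ND and since A1 is tangent to RW there, FR ⟂ RW, with radius 11.1, so the center F sits 11.1 in from both sides at F = (-58.60, 27.60). Then |LF| = |F − L| = 64.77.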